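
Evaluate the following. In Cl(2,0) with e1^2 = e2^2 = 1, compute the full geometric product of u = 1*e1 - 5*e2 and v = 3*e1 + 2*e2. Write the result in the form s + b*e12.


Expand: (1*e1 - 5*e2)(3*e1 + 2*e2)
= 1*3*e1e1 + 1*2*e1e2 + (-5)*3*e2e1 + (-5)*2*e2e2
Using e1^2 = e2^2 = 1, e2e1 = -e1e2:
Scalar part s = 1*3 + (-5)*2 = 3 + (-10) = -7
Bivector part b = 1*2 - (-5)*3 = 2 - (-15) = 17
uv = -7 + 17*e12


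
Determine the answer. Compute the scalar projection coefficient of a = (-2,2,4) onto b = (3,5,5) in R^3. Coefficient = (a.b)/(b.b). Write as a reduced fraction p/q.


Projection coefficient = (a . b) / (b . b)
a . b = (-2)*3 + 2*5 + 4*5
= -6 + 10 + 20 = 24
b . b = 3^2 + 5^2 + 5^2
= 9 + 25 + 25 = 59
Coefficient = 24/59
In lowest terms: 24/59


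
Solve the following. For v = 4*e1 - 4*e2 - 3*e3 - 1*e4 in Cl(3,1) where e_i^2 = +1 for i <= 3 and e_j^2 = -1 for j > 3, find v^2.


v^2 = sum of c_i^2 * e_i^2
Positive signature terms (e_i^2 = +1): 4^2 + (-4)^2 + (-3)^2 = 41
Negative signature terms (e_j^2 = -1): (-1)^2 = 1
v^2 = 41 - 1 = 40


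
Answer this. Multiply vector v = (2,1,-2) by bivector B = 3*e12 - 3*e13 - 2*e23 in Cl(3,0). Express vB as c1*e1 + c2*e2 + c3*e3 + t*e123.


vB has grade-1 (vector) and grade-3 (trivector) parts: vB = (v _| B) + (v ^ B).
Vector part <vB>_1:
  e1: -v2*b12 - v3*b13 = -(1)*(3) - (-2)*(-3) = -9
  e2: v1*b12 - v3*b23 = (2)*(3) - (-2)*(-2) = 2
  e3: v1*b13 + v2*b23 = (2)*(-3) + (1)*(-2) = -8
Trivector part <vB>_3:
  e123: v1*b23 - v2*b13 + v3*b12 = (2)*(-2) - (1)*(-3) + (-2)*(3) = -7
vB = -9*e1 + 2*e2 - 8*e3 - 7*e123


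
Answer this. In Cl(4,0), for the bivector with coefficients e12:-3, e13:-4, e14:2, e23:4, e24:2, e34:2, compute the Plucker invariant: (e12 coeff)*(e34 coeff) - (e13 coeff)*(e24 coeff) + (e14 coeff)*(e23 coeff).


Plucker relation: af - be + cd
a*f = (-3)*2 = -6
b*e = (-4)*2 = -8
c*d = 2*4 = 8
af - be + cd = -6 - (-8) + 8
= 10


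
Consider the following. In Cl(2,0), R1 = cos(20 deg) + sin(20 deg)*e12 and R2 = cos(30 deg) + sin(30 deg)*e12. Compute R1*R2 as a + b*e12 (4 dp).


Same-plane rotors commute and their half-angles add:
R1*R2 = cos(a1 + a2) + sin(a1 + a2)*e12.
a1 + a2 = 20 + 30 = 50 deg
cos(50 deg) = 0.6428
sin(50 deg) = 0.7660
R1*R2 = 0.6428 + 0.7660*e12


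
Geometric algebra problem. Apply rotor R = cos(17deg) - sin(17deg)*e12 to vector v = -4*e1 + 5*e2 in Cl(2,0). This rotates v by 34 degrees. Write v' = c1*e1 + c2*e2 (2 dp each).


Rotor R = cos(17deg) - sin(17deg)*e12
Rotation angle theta = 2 * 17 = 34 degrees
v' = R*v*~R rotates v by theta.
cos(34deg) = 0.8290, sin(34deg) = 0.5592
v'_1 = -4*cos(34deg) - 5*sin(34deg)
= -4*0.8290 - 5*0.5592
= -6.11
v'_2 = -4*sin(34deg) + 5*cos(34deg)
= -4*0.5592 + 5*0.8290
= 1.91
v' = -6.11*e1 + 1.91*e2


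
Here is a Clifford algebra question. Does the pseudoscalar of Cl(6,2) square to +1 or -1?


The pseudoscalar I = e1...e_n (product of all n generators) of Cl(p,q) satisfies I^2 = (-1)^(q + n(n-1)/2).
p = 6, q = 2, n = p + q = 8
n(n-1)/2 = 8 * 7 / 2 = 28
Exponent = q + n(n-1)/2 = 2 + 28 = 30
I^2 = (-1)^30 = +1


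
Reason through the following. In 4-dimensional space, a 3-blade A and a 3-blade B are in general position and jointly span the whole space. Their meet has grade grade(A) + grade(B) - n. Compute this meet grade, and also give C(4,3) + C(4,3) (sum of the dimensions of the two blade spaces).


Meet grade = grade(A) + grade(B) - n
= 3 + 3 - 4 = 2
C(4,3) = 4
C(4,3) = 4
dim_A + dim_B = 4 + 4 = 8


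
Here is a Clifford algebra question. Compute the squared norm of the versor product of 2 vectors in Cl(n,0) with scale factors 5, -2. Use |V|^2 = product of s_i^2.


Each vector v_i has |v_i|^2 = s_i^2
Squared scales: 5^2 = 25, (-2)^2 = 4
|V|^2 = 25 * 4
= 100


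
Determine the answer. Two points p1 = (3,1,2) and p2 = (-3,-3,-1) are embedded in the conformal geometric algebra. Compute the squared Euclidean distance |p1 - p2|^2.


p1 - p2 = (6, 4, 3)
|p1 - p2|^2 = 6^2 + 4^2 + 3^2
= 36 + 16 + 9
= 61


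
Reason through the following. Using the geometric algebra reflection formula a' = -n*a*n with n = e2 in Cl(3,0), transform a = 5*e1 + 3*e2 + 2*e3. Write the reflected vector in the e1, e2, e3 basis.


Reflection formula: a' = -n*a*n, with n = e2 (unit vector, n^2 = 1).
For reflection through hyperplane perp to e2:
The component along e2 flips sign, others stay.
a = (5, 3, 2)
a' = (5, -3, 2)
a' = 5*e1 - 3*e2 + 2*e3


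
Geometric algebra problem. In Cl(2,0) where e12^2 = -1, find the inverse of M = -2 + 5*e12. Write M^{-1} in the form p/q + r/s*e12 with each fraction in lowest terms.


M = -2 + 5*e12, where e12^2 = -1.
Since M commutes with its reverse ~M = a - b*e12, M * ~M = a^2 - b^2*e12^2 = a^2 + b^2.
So M^{-1} = ~M / (a^2 + b^2) = (a - b*e12)/(a^2 + b^2).
a^2 + b^2 = 4 + 25 = 29
Scalar part = -2/29 = -2/29
Bivector coeff = -5/29 = -5/29
M^{-1} = -2/29 - 5/29*e12


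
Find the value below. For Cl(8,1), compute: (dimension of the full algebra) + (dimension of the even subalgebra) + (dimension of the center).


n = 8 + 1 = 9
Total dim = 2^9 = 512
Even subalgebra dim = 2^8 = 256
n is odd, so center dim = 2
Sum = 512 + 256 + 2 = 770


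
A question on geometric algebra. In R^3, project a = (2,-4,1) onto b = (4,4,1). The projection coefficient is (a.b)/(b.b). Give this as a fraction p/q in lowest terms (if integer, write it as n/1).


Projection coefficient = (a . b) / (b . b)
a . b = 2*4 + (-4)*4 + 1*1
= 8 + (-16) + 1 = -7
b . b = 4^2 + 4^2 + 1^2
= 16 + 16 + 1 = 33
Coefficient = -7/33
In lowest terms: -7/33


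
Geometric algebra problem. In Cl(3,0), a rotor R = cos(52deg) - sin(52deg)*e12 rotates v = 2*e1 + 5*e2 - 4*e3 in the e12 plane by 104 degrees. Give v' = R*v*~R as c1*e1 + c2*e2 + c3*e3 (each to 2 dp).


Rotor R = cos(52deg) - sin(52deg)*e12
Rotation angle theta = 2 * 52 = 104 degrees in the e12 plane (e1 -> e2).
The component perpendicular to the plane (e3) is invariant: v'_3 = v3 = -4.00
cos(104deg) = -0.2419, sin(104deg) = 0.9703
v'_1 = v1*cos(theta) - v2*sin(theta) = 2*(-0.2419) - 5*0.9703 = -5.34
v'_2 = v1*sin(theta) + v2*cos(theta) = 2*0.9703 + 5*(-0.2419) = 0.73
v' = -5.34*e1 + 0.73*e2 - 4.00*e3


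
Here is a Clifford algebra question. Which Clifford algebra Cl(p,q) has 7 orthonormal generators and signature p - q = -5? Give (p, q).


We need p + q = 7 and p - q = -5.
Adding: 2p = 7 + (-5) = 2, so p = 1.
Then q = 7 - 1 = 6.
(p, q) = (1, 6)


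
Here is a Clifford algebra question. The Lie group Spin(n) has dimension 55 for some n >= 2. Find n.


dim Spin(n) = dim so(n) = n(n-1)/2.
Solve n(n-1)/2 = 55, i.e. n^2 - n - 110 = 0.
Discriminant = 1 + 8*55 = 441
n = (1 + sqrt(441))/2 = (1 + 21)/2 = 11


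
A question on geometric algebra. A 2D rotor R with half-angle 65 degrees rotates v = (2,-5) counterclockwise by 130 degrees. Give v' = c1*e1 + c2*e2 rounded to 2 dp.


Rotor R = cos(65deg) - sin(65deg)*e12
Rotation angle theta = 2 * 65 = 130 degrees
v' = R*v*~R rotates v by theta.
cos(130deg) = -0.6428, sin(130deg) = 0.7660
v'_1 = 2*cos(130deg) - (-5)*sin(130deg)
= 2*(-0.6428) - (-5)*0.7660
= 2.54
v'_2 = 2*sin(130deg) + (-5)*cos(130deg)
= 2*0.7660 + (-5)*(-0.6428)
= 4.75
v' = 2.54*e1 + 4.75*e2


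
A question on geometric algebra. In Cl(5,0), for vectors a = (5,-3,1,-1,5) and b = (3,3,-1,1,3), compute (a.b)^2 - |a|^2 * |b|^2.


a . b = 5*3 + (-3)*3 + 1*(-1) + (-1)*1 + 5*3
= 15 + (-9) + (-1) + (-1) + 15 = 19
|a|^2 = 5^2 + (-3)^2 + 1^2 + (-1)^2 + 5^2 = 61
|b|^2 = 3^2 + 3^2 + (-1)^2 + 1^2 + 3^2 = 29
(a.b)^2 = 19^2 = 361
|a|^2 * |b|^2 = 61 * 29 = 1769
Result = 361 - 1769 = -1408


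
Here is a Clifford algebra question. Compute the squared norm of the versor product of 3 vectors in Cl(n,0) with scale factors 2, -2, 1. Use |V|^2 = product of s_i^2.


Each vector v_i has |v_i|^2 = s_i^2
Squared scales: 2^2 = 4, (-2)^2 = 4, 1^2 = 1
|V|^2 = 4 * 4 * 1
= 16


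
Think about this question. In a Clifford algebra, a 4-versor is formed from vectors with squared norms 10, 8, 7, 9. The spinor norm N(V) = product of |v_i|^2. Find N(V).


Spinor norm N(V) = |v1|^2 * |v2|^2 * ... * |v4|^2
= 10 * 8 * 7 * 9
Running product: 10, 80, 560, 5040
N(V) = 5040


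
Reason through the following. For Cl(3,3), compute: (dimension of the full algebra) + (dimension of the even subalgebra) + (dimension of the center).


n = 3 + 3 = 6
Total dim = 2^6 = 64
Even subalgebra dim = 2^5 = 32
n is even, so center dim = 1
Sum = 64 + 32 + 1 = 97


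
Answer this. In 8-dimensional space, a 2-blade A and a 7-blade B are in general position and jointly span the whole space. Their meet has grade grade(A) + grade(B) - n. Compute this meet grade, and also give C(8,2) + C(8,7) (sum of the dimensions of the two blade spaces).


Meet grade = grade(A) + grade(B) - n
= 2 + 7 - 8 = 1
C(8,2) = 28
C(8,7) = 8
dim_A + dim_B = 28 + 8 = 36


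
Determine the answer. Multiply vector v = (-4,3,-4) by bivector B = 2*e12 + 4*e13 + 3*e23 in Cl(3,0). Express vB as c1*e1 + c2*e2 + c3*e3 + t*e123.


vB has grade-1 (vector) and grade-3 (trivector) parts: vB = (v _| B) + (v ^ B).
Vector part <vB>_1:
  e1: -v2*b12 - v3*b13 = -(3)*(2) - (-4)*(4) = 10
  e2: v1*b12 - v3*b23 = (-4)*(2) - (-4)*(3) = 4
  e3: v1*b13 + v2*b23 = (-4)*(4) + (3)*(3) = -7
Trivector part <vB>_3:
  e123: v1*b23 - v2*b13 + v3*b12 = (-4)*(3) - (3)*(4) + (-4)*(2) = -32
vB = 10*e1 + 4*e2 - 7*e3 - 32*e123


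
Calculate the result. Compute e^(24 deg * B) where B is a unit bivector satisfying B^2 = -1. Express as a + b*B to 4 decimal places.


For a unit bivector B with B^2 = -1, the exponential series gives
e^(theta*B) = cos(theta) + sin(theta)*B (the GA analogue of Euler's formula).
theta = 24 degrees = 0.418879 rad
cos(24 deg) = 0.9135
sin(24 deg) = 0.4067
exp(theta*B) = 0.9135 + 0.4067*B


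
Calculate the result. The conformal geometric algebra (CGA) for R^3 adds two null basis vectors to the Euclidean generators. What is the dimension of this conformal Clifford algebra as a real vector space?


The conformal model of R^3 uses Cl(4,1): the 3 Euclidean generators plus two extra orthogonal generators e+ (e+^2 = +1) and e- (e-^2 = -1), from which the null vectors e0, einf are built.
Number of generators m = 3 + 2 = 5.
dim Cl(p,q) = 2^m = 2^5 = 32


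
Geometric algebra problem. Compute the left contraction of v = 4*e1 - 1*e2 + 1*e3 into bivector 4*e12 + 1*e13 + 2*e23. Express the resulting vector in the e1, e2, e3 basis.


Left contraction v _| B = <vB>_1 (grade-1 part of the geometric product vB).
Using e1_|e12 = e2, e2_|e12 = -e1, e1_|e13 = e3, e3_|e13 = -e1, e2_|e23 = e3, e3_|e23 = -e2:
e1 coeff: -v2*b12 - v3*b13 = -(-1)*(4) - (1)*(1) = 3
e2 coeff: v1*b12 - v3*b23 = (4)*(4) - (1)*(2) = 14
e3 coeff: v1*b13 + v2*b23 = (4)*(1) + (-1)*(2) = 2
v _| B = 3*e1 + 14*e2 + 2*e3


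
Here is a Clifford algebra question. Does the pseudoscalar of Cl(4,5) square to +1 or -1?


The pseudoscalar I = e1...e_n (product of all n generators) of Cl(p,q) satisfies I^2 = (-1)^(q + n(n-1)/2).
p = 4, q = 5, n = p + q = 9
n(n-1)/2 = 9 * 8 / 2 = 36
Exponent = q + n(n-1)/2 = 5 + 36 = 41
I^2 = (-1)^41 = -1


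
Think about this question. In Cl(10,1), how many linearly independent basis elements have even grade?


Even subalgebra dimension = 2^(n-1)
n = 10 + 1 = 11
2^(11 - 1) = 2^10 = 1024
Verification: sum of C(11,k) for even k = 1 + 55 + 330 + 462 + 165 + 11 = 1024
Result = 1024


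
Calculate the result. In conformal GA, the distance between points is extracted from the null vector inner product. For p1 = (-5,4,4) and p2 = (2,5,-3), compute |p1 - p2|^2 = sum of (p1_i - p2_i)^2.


p1 - p2 = (-7, -1, 7)
|p1 - p2|^2 = (-7)^2 + (-1)^2 + 7^2
= 49 + 1 + 49
= 99


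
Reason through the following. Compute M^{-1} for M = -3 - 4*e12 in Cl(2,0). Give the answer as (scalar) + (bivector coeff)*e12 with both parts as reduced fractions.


M = -3 - 4*e12, where e12^2 = -1.
Since M commutes with its reverse ~M = a - b*e12, M * ~M = a^2 - b^2*e12^2 = a^2 + b^2.
So M^{-1} = ~M / (a^2 + b^2) = (a - b*e12)/(a^2 + b^2).
a^2 + b^2 = 9 + 16 = 25
Scalar part = -3/25 = -3/25
Bivector coeff = 4/25 = 4/25
M^{-1} = -3/25 + 4/25*e12


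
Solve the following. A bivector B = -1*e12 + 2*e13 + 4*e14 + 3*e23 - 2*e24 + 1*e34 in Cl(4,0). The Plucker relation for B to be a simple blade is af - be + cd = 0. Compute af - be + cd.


Plucker relation: af - be + cd
a*f = (-1)*1 = -1
b*e = 2*(-2) = -4
c*d = 4*3 = 12
af - be + cd = -1 - (-4) + 12
= 15


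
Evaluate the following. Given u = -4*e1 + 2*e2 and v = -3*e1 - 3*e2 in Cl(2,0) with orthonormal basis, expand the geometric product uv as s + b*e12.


Expand: (-4*e1 + 2*e2)(-3*e1 - 3*e2)
= (-4)*(-3)*e1e1 + (-4)*(-3)*e1e2 + 2*(-3)*e2e1 + 2*(-3)*e2e2
Using e1^2 = e2^2 = 1, e2e1 = -e1e2:
Scalar part s = (-4)*(-3) + 2*(-3) = 12 + (-6) = 6
Bivector part b = (-4)*(-3) - 2*(-3) = 12 - (-6) = 18
uv = 6 + 18*e12


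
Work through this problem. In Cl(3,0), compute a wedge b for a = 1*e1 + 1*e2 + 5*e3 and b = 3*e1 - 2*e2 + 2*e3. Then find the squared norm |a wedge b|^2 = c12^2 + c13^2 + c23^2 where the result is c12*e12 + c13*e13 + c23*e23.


a wedge b = (a1*b2 - a2*b1)*e12 + (a1*b3 - a3*b1)*e13 + (a2*b3 - a3*b2)*e23
e12 coeff: 1*(-2) - 1*3 = -2 - 3 = -5
e13 coeff: 1*2 - 5*3 = 2 - 15 = -13
e23 coeff: 1*2 - 5*(-2) = 2 - (-10) = 12
|a wedge b|^2 = (-5)^2 + (-13)^2 + 12^2
= 25 + 169 + 144
= 338


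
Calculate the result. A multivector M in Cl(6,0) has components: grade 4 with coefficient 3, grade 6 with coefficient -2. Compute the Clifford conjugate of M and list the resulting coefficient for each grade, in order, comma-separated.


Clifford conjugate sign for grade k: (-1)^(k(k+1)/2)
Grade 4: (-1)^(4*5/2) = (-1)^10 = 1, coeff 3 -> 3
Grade 6: (-1)^(6*7/2) = (-1)^21 = -1, coeff -2 -> 2
Conjugated coefficients: 3, 2


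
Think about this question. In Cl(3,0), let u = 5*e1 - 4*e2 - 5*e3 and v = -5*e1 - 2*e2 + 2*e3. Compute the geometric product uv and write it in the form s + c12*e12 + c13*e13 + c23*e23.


In Cl(3,0): e_i^2 = 1, e_ie_j = -e_je_i for i != j.
Scalar part = u . v = 5*(-5) + (-4)*(-2) + (-5)*2
= -25 + 8 + (-10) = -27
e12 coeff = 5*(-2) - (-4)*(-5) = -10 - 20 = -30
e13 coeff = 5*2 - (-5)*(-5) = 10 - 25 = -15
e23 coeff = (-4)*2 - (-5)*(-2) = -8 - 10 = -18
uv = -27 - 30*e12 - 15*e13 - 18*e23


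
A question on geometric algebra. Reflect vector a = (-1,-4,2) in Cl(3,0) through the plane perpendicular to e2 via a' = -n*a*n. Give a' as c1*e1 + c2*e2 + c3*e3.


Reflection formula: a' = -n*a*n, with n = e2 (unit vector, n^2 = 1).
For reflection through hyperplane perp to e2:
The component along e2 flips sign, others stay.
a = (-1, -4, 2)
a' = (-1, 4, 2)
a' = -1*e1 + 4*e2 + 2*e3


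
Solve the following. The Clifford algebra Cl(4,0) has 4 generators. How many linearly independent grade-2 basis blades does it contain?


Number of grade-k basis blades in Cl(p,q) with n = p + q is C(n, k).
n = 4 + 0 = 4
C(4, 2) = 4! / (2! * 2!)
= 24 / (2 * 2)
= 6


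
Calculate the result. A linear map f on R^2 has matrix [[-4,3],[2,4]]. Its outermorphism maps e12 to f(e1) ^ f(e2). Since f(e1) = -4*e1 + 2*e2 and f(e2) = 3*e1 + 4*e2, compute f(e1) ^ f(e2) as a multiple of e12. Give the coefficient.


The outermorphism of a linear map f sends e1^e2 to f(e1)^f(e2).
f(e1) = -4*e1 + 2*e2
f(e2) = 3*e1 + 4*e2
f(e1) ^ f(e2) = (-4*e1 + 2*e2) ^ (3*e1 + 4*e2)
= (-4)*4*e12 + 2*3*e21
= (-16 - 6)*e12
= -22*e12
Coefficient = -22


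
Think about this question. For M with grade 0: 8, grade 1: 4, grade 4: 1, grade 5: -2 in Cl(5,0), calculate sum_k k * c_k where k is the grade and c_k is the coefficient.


Grade-weighted sum = sum of grade_k * coefficient_k
0*8 = 0
1*4 = 4
4*1 = 4
5*(-2) = -10
Total = 0 + 4 + 4 + (-10) = -2


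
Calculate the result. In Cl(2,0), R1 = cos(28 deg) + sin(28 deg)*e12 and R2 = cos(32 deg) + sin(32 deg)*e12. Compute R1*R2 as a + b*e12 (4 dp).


Same-plane rotors commute and their half-angles add:
R1*R2 = cos(a1 + a2) + sin(a1 + a2)*e12.
a1 + a2 = 28 + 32 = 60 deg
cos(60 deg) = 0.5000
sin(60 deg) = 0.8660
R1*R2 = 0.5000 + 0.8660*e12


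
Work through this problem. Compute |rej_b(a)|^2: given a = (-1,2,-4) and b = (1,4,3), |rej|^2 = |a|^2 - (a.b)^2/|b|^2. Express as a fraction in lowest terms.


|a|^2 = (-1)^2 + 2^2 + (-4)^2 = 21
|b|^2 = 1^2 + 4^2 + 3^2 = 26
a . b = (-1)*1 + 2*4 + (-4)*3 = -5
(a.b)^2 = (-5)^2 = 25
|rej|^2 = 21 - 25/26
= (546 - 25)/26
= 521/26
In lowest terms: 521/26


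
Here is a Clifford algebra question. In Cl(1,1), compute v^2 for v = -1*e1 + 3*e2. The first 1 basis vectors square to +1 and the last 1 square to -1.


v^2 = sum of c_i^2 * e_i^2
Positive signature terms (e_i^2 = +1): (-1)^2 = 1
Negative signature terms (e_j^2 = -1): 3^2 = 9
v^2 = 1 - 9 = -8


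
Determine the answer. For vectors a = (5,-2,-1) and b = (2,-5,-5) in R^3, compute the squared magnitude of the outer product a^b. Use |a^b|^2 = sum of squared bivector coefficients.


a wedge b = (a1*b2 - a2*b1)*e12 + (a1*b3 - a3*b1)*e13 + (a2*b3 - a3*b2)*e23
e12 coeff: 5*(-5) - (-2)*2 = -25 - (-4) = -21
e13 coeff: 5*(-5) - (-1)*2 = -25 - (-2) = -23
e23 coeff: (-2)*(-5) - (-1)*(-5) = 10 - 5 = 5
|a wedge b|^2 = (-21)^2 + (-23)^2 + 5^2
= 441 + 529 + 25
= 995


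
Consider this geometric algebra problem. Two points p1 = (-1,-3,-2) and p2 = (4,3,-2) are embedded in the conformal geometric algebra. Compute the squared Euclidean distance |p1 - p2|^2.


p1 - p2 = (-5, -6, 0)
|p1 - p2|^2 = (-5)^2 + (-6)^2 + 0^2
= 25 + 36 + 0
= 61


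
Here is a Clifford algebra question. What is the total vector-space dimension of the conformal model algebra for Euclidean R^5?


The conformal model of R^5 uses Cl(6,1): the 5 Euclidean generators plus two extra orthogonal generators e+ (e+^2 = +1) and e- (e-^2 = -1), from which the null vectors e0, einf are built.
Number of generators m = 5 + 2 = 7.
dim Cl(p,q) = 2^m = 2^7 = 128


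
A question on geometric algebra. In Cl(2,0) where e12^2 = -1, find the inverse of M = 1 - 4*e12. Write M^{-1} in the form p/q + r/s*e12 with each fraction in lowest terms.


M = 1 - 4*e12, where e12^2 = -1.
Since M commutes with its reverse ~M = a - b*e12, M * ~M = a^2 - b^2*e12^2 = a^2 + b^2.
So M^{-1} = ~M / (a^2 + b^2) = (a - b*e12)/(a^2 + b^2).
a^2 + b^2 = 1 + 16 = 17
Scalar part = 1/17 = 1/17
Bivector coeff = 4/17 = 4/17
M^{-1} = 1/17 + 4/17*e12


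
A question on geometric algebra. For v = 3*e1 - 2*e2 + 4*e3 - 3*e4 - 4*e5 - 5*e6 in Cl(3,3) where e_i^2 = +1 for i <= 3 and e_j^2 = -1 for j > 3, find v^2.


v^2 = sum of c_i^2 * e_i^2
Positive signature terms (e_i^2 = +1): 3^2 + (-2)^2 + 4^2 = 29
Negative signature terms (e_j^2 = -1): (-3)^2 + (-4)^2 + (-5)^2 = 50
v^2 = 29 - 50 = -21


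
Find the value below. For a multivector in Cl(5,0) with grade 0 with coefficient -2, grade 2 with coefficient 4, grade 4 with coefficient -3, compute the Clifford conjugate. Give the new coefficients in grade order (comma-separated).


Clifford conjugate sign for grade k: (-1)^(k(k+1)/2)
Grade 0: (-1)^(0*1/2) = (-1)^0 = 1, coeff -2 -> -2
Grade 2: (-1)^(2*3/2) = (-1)^3 = -1, coeff 4 -> -4
Grade 4: (-1)^(4*5/2) = (-1)^10 = 1, coeff -3 -> -3
Conjugated coefficients: -2, -4, -3


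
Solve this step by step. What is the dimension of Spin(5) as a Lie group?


Spin(n) double-covers SO(n); both have Lie algebra so(n) of dimension n(n-1)/2.
n = 5
n(n-1) = 5 * 4 = 20
dim Spin(5) = 20/2 = 10


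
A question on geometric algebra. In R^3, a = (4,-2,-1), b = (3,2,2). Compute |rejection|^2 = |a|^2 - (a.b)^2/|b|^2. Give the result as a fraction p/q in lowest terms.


|a|^2 = 4^2 + (-2)^2 + (-1)^2 = 21
|b|^2 = 3^2 + 2^2 + 2^2 = 17
a . b = 4*3 + (-2)*2 + (-1)*2 = 6
(a.b)^2 = 6^2 = 36
|rej|^2 = 21 - 36/17
= (357 - 36)/17
= 321/17
In lowest terms: 321/17


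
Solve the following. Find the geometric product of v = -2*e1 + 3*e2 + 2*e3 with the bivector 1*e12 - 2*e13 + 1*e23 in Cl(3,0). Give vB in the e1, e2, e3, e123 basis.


vB has grade-1 (vector) and grade-3 (trivector) parts: vB = (v _| B) + (v ^ B).
Vector part <vB>_1:
  e1: -v2*b12 - v3*b13 = -(3)*(1) - (2)*(-2) = 1
  e2: v1*b12 - v3*b23 = (-2)*(1) - (2)*(1) = -4
  e3: v1*b13 + v2*b23 = (-2)*(-2) + (3)*(1) = 7
Trivector part <vB>_3:
  e123: v1*b23 - v2*b13 + v3*b12 = (-2)*(1) - (3)*(-2) + (2)*(1) = 6
vB = 1*e1 - 4*e2 + 7*e3 + 6*e123


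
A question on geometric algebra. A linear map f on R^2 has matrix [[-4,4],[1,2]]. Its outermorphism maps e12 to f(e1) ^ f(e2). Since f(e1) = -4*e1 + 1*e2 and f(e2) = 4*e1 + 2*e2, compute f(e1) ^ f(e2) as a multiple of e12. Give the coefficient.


The outermorphism of a linear map f sends e1^e2 to f(e1)^f(e2).
f(e1) = -4*e1 + 1*e2
f(e2) = 4*e1 + 2*e2
f(e1) ^ f(e2) = (-4*e1 + 1*e2) ^ (4*e1 + 2*e2)
= (-4)*2*e12 + 1*4*e21
= (-8 - 4)*e12
= -12*e12
Coefficient = -12


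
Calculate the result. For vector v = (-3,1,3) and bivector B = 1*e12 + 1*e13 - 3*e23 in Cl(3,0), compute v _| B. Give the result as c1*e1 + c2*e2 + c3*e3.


Left contraction v _| B = <vB>_1 (grade-1 part of the geometric product vB).
Using e1_|e12 = e2, e2_|e12 = -e1, e1_|e13 = e3, e3_|e13 = -e1, e2_|e23 = e3, e3_|e23 = -e2:
e1 coeff: -v2*b12 - v3*b13 = -(1)*(1) - (3)*(1) = -4
e2 coeff: v1*b12 - v3*b23 = (-3)*(1) - (3)*(-3) = 6
e3 coeff: v1*b13 + v2*b23 = (-3)*(1) + (1)*(-3) = -6
v _| B = -4*e1 + 6*e2 - 6*e3


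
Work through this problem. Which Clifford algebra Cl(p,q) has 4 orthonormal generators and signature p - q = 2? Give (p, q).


We need p + q = 4 and p - q = 2.
Adding: 2p = 4 + 2 = 6, so p = 3.
Then q = 4 - 3 = 1.
(p, q) = (3, 1)


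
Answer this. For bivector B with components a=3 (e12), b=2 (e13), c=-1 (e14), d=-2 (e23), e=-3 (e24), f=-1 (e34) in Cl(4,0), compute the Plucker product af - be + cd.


Plucker relation: af - be + cd
a*f = 3*(-1) = -3
b*e = 2*(-3) = -6
c*d = (-1)*(-2) = 2
af - be + cd = -3 - (-6) + 2
= 5


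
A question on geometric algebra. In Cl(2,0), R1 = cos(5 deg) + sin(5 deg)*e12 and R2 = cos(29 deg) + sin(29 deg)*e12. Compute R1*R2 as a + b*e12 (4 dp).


Same-plane rotors commute and their half-angles add:
R1*R2 = cos(a1 + a2) + sin(a1 + a2)*e12.
a1 + a2 = 5 + 29 = 34 deg
cos(34 deg) = 0.8290
sin(34 deg) = 0.5592
R1*R2 = 0.8290 + 0.5592*e12


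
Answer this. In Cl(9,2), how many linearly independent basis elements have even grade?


Even subalgebra dimension = 2^(n-1)
n = 9 + 2 = 11
2^(11 - 1) = 2^10 = 1024
Verification: sum of C(11,k) for even k = 1 + 55 + 330 + 462 + 165 + 11 = 1024
Result = 1024


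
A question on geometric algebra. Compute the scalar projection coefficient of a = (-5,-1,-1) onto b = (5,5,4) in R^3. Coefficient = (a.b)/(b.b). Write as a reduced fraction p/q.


Projection coefficient = (a . b) / (b . b)
a . b = (-5)*5 + (-1)*5 + (-1)*4
= -25 + (-5) + (-4) = -34
b . b = 5^2 + 5^2 + 4^2
= 25 + 25 + 16 = 66
Coefficient = -34/66
In lowest terms: -17/33


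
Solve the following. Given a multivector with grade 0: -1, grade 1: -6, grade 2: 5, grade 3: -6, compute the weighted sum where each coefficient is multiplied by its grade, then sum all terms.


Grade-weighted sum = sum of grade_k * coefficient_k
0*(-1) = 0
1*(-6) = -6
2*5 = 10
3*(-6) = -18
Total = 0 + (-6) + 10 + (-18) = -14


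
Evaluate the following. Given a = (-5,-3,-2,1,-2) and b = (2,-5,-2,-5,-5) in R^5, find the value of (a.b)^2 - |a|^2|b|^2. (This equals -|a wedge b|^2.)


a . b = (-5)*2 + (-3)*(-5) + (-2)*(-2) + 1*(-5) + (-2)*(-5)
= -10 + 15 + 4 + (-5) + 10 = 14
|a|^2 = (-5)^2 + (-3)^2 + (-2)^2 + 1^2 + (-2)^2 = 43
|b|^2 = 2^2 + (-5)^2 + (-2)^2 + (-5)^2 + (-5)^2 = 83
(a.b)^2 = 14^2 = 196
|a|^2 * |b|^2 = 43 * 83 = 3569
Result = 196 - 3569 = -3373


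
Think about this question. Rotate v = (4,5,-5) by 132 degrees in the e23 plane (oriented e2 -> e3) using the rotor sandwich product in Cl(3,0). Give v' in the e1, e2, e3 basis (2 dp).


Rotor R = cos(66deg) - sin(66deg)*e23
Rotation angle theta = 2 * 66 = 132 degrees in the e23 plane (e2 -> e3).
The component perpendicular to the plane (e1) is invariant: v'_1 = v1 = 4.00
cos(132deg) = -0.6691, sin(132deg) = 0.7431
v'_2 = v2*cos(theta) - v3*sin(theta) = 5*(-0.6691) - (-5)*0.7431 = 0.37
v'_3 = v2*sin(theta) + v3*cos(theta) = 5*0.7431 + (-5)*(-0.6691) = 7.06
v' = 4.00*e1 + 0.37*e2 + 7.06*e3


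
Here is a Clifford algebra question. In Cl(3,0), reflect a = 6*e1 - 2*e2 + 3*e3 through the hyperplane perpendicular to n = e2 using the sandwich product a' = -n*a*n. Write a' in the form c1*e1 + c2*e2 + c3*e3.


Reflection formula: a' = -n*a*n, with n = e2 (unit vector, n^2 = 1).
For reflection through hyperplane perp to e2:
The component along e2 flips sign, others stay.
a = (6, -2, 3)
a' = (6, 2, 3)
a' = 6*e1 + 2*e2 + 3*e3


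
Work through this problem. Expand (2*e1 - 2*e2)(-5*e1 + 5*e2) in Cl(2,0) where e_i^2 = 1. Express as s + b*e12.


Expand: (2*e1 - 2*e2)(-5*e1 + 5*e2)
= 2*(-5)*e1e1 + 2*5*e1e2 + (-2)*(-5)*e2e1 + (-2)*5*e2e2
Using e1^2 = e2^2 = 1, e2e1 = -e1e2:
Scalar part s = 2*(-5) + (-2)*5 = -10 + (-10) = -20
Bivector part b = 2*5 - (-2)*(-5) = 10 - 10 = 0
uv = -20 + 0*e12


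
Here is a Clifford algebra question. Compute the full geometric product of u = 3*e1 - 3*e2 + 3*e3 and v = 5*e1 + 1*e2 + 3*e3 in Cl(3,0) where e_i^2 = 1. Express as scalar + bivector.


In Cl(3,0): e_i^2 = 1, e_ie_j = -e_je_i for i != j.
Scalar part = u . v = 3*5 + (-3)*1 + 3*3
= 15 + (-3) + 9 = 21
e12 coeff = 3*1 - (-3)*5 = 3 - (-15) = 18
e13 coeff = 3*3 - 3*5 = 9 - 15 = -6
e23 coeff = (-3)*3 - 3*1 = -9 - 3 = -12
uv = 21 + 18*e12 - 6*e13 - 12*e23


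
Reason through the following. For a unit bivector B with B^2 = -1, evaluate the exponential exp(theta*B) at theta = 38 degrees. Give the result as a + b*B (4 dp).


For a unit bivector B with B^2 = -1, the exponential series gives
e^(theta*B) = cos(theta) + sin(theta)*B (the GA analogue of Euler's formula).
theta = 38 degrees = 0.663225 rad
cos(38 deg) = 0.7880
sin(38 deg) = 0.6157
exp(theta*B) = 0.7880 + 0.6157*B


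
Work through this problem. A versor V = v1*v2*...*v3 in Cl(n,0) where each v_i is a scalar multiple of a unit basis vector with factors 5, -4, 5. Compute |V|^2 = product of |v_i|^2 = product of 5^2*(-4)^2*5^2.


Each vector v_i has |v_i|^2 = s_i^2
Squared scales: 5^2 = 25, (-4)^2 = 16, 5^2 = 25
|V|^2 = 25 * 16 * 25
= 10000


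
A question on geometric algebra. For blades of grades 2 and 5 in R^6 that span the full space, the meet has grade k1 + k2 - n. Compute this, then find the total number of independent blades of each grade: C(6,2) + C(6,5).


Meet grade = grade(A) + grade(B) - n
= 2 + 5 - 6 = 1
C(6,2) = 15
C(6,5) = 6
dim_A + dim_B = 15 + 6 = 21


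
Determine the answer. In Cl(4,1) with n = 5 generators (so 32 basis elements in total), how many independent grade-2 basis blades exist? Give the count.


Number of grade-k basis blades in Cl(p,q) with n = p + q is C(n, k).
n = 4 + 1 = 5
C(5, 2) = 5! / (2! * 3!)
= 120 / (2 * 6)
= 10


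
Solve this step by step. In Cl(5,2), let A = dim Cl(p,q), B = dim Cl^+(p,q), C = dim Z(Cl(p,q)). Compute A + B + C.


n = 5 + 2 = 7
Total dim = 2^7 = 128
Even subalgebra dim = 2^6 = 64
n is odd, so center dim = 2
Sum = 128 + 64 + 2 = 194


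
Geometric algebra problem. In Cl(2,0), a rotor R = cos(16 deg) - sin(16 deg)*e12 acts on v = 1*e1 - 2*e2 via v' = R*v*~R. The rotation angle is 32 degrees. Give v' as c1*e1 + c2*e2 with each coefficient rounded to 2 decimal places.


Rotor R = cos(16deg) - sin(16deg)*e12
Rotation angle theta = 2 * 16 = 32 degrees
v' = R*v*~R rotates v by theta.
cos(32deg) = 0.8480, sin(32deg) = 0.5299
v'_1 = 1*cos(32deg) - (-2)*sin(32deg)
= 1*0.8480 - (-2)*0.5299
= 1.91
v'_2 = 1*sin(32deg) + (-2)*cos(32deg)
= 1*0.5299 + (-2)*0.8480
= -1.17
v' = 1.91*e1 - 1.17*e2


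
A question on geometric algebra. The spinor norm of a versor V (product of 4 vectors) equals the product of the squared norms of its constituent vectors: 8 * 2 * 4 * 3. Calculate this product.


Spinor norm N(V) = |v1|^2 * |v2|^2 * ... * |v4|^2
= 8 * 2 * 4 * 3
Running product: 8, 16, 64, 192
N(V) = 192


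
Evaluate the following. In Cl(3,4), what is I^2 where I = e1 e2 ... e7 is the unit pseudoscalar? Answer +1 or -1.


The pseudoscalar I = e1...e_n (product of all n generators) of Cl(p,q) satisfies I^2 = (-1)^(q + n(n-1)/2).
p = 3, q = 4, n = p + q = 7
n(n-1)/2 = 7 * 6 / 2 = 21
Exponent = q + n(n-1)/2 = 4 + 21 = 25
I^2 = (-1)^25 = -1


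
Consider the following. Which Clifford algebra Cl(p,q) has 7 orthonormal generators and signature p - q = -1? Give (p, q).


We need p + q = 7 and p - q = -1.
Adding: 2p = 7 + (-1) = 6, so p = 3.
Then q = 7 - 3 = 4.
(p, q) = (3, 4)


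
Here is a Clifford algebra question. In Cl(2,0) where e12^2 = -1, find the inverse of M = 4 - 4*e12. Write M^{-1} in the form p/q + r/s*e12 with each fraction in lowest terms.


M = 4 - 4*e12, where e12^2 = -1.
Since M commutes with its reverse ~M = a - b*e12, M * ~M = a^2 - b^2*e12^2 = a^2 + b^2.
So M^{-1} = ~M / (a^2 + b^2) = (a - b*e12)/(a^2 + b^2).
a^2 + b^2 = 16 + 16 = 32
Scalar part = 4/32 = 1/8
Bivector coeff = 4/32 = 1/8
M^{-1} = 1/8 + 1/8*e12


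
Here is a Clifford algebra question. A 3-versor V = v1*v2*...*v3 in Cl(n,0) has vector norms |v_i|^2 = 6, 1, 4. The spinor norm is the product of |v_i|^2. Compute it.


Spinor norm N(V) = |v1|^2 * |v2|^2 * ... * |v3|^2
= 6 * 1 * 4
Running product: 6, 6, 24
N(V) = 24


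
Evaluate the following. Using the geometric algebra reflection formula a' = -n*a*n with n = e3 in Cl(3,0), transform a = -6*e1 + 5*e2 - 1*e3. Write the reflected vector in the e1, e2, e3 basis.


Reflection formula: a' = -n*a*n, with n = e3 (unit vector, n^2 = 1).
For reflection through hyperplane perp to e3:
The component along e3 flips sign, others stay.
a = (-6, 5, -1)
a' = (-6, 5, 1)
a' = -6*e1 + 5*e2 + 1*e3


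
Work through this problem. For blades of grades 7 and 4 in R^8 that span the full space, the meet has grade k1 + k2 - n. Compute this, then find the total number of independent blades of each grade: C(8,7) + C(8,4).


Meet grade = grade(A) + grade(B) - n
= 7 + 4 - 8 = 3
C(8,7) = 8
C(8,4) = 70
dim_A + dim_B = 8 + 70 = 78


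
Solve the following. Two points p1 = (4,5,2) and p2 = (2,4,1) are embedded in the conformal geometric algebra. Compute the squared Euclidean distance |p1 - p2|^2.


p1 - p2 = (2, 1, 1)
|p1 - p2|^2 = 2^2 + 1^2 + 1^2
= 4 + 1 + 1
= 6


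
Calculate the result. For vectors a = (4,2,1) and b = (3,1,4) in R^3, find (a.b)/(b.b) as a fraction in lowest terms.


Projection coefficient = (a . b) / (b . b)
a . b = 4*3 + 2*1 + 1*4
= 12 + 2 + 4 = 18
b . b = 3^2 + 1^2 + 4^2
= 9 + 1 + 16 = 26
Coefficient = 18/26
In lowest terms: 9/13


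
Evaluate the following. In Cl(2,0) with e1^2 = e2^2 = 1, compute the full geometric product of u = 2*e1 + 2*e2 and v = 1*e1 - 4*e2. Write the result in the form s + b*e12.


Expand: (2*e1 + 2*e2)(1*e1 - 4*e2)
= 2*1*e1e1 + 2*(-4)*e1e2 + 2*1*e2e1 + 2*(-4)*e2e2
Using e1^2 = e2^2 = 1, e2e1 = -e1e2:
Scalar part s = 2*1 + 2*(-4) = 2 + (-8) = -6
Bivector part b = 2*(-4) - 2*1 = -8 - 2 = -10
uv = -6 - 10*e12


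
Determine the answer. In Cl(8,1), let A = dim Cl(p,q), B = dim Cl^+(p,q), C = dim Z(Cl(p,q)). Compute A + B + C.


n = 8 + 1 = 9
Total dim = 2^9 = 512
Even subalgebra dim = 2^8 = 256
n is odd, so center dim = 2
Sum = 512 + 256 + 2 = 770


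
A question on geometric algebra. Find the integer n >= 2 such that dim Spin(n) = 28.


dim Spin(n) = dim so(n) = n(n-1)/2.
Solve n(n-1)/2 = 28, i.e. n^2 - n - 56 = 0.
Discriminant = 1 + 8*28 = 225
n = (1 + sqrt(225))/2 = (1 + 15)/2 = 8


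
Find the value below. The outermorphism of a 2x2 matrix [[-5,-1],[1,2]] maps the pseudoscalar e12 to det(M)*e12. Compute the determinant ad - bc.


The outermorphism of a linear map f sends e1^e2 to f(e1)^f(e2).
f(e1) = -5*e1 + 1*e2
f(e2) = -1*e1 + 2*e2
f(e1) ^ f(e2) = (-5*e1 + 1*e2) ^ (-1*e1 + 2*e2)
= (-5)*2*e12 + 1*(-1)*e21
= (-10 - (-1))*e12
= -9*e12
Coefficient = -9


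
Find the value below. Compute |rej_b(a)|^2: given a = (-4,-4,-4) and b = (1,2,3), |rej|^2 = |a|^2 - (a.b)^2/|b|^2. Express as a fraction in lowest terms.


|a|^2 = (-4)^2 + (-4)^2 + (-4)^2 = 48
|b|^2 = 1^2 + 2^2 + 3^2 = 14
a . b = (-4)*1 + (-4)*2 + (-4)*3 = -24
(a.b)^2 = (-24)^2 = 576
|rej|^2 = 48 - 576/14
= (672 - 576)/14
= 96/14
In lowest terms: 48/7


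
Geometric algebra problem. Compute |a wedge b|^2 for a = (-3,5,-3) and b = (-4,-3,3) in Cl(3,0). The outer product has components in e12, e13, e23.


a wedge b = (a1*b2 - a2*b1)*e12 + (a1*b3 - a3*b1)*e13 + (a2*b3 - a3*b2)*e23
e12 coeff: (-3)*(-3) - 5*(-4) = 9 - (-20) = 29
e13 coeff: (-3)*3 - (-3)*(-4) = -9 - 12 = -21
e23 coeff: 5*3 - (-3)*(-3) = 15 - 9 = 6
|a wedge b|^2 = 29^2 + (-21)^2 + 6^2
= 841 + 441 + 36
= 1318


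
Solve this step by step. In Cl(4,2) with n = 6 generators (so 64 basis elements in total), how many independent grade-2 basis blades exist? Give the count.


Number of grade-k basis blades in Cl(p,q) with n = p + q is C(n, k).
n = 4 + 2 = 6
C(6, 2) = 6! / (2! * 4!)
= 720 / (2 * 24)
= 15


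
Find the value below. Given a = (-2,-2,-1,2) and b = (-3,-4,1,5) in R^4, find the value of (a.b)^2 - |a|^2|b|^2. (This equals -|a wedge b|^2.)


a . b = (-2)*(-3) + (-2)*(-4) + (-1)*1 + 2*5
= 6 + 8 + (-1) + 10 = 23
|a|^2 = (-2)^2 + (-2)^2 + (-1)^2 + 2^2 = 13
|b|^2 = (-3)^2 + (-4)^2 + 1^2 + 5^2 = 51
(a.b)^2 = 23^2 = 529
|a|^2 * |b|^2 = 13 * 51 = 663
Result = 529 - 663 = -134


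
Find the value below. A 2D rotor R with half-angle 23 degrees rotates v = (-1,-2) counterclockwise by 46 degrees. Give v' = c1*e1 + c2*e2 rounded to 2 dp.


Rotor R = cos(23deg) - sin(23deg)*e12
Rotation angle theta = 2 * 23 = 46 degrees
v' = R*v*~R rotates v by theta.
cos(46deg) = 0.6947, sin(46deg) = 0.7193
v'_1 = -1*cos(46deg) - (-2)*sin(46deg)
= -1*0.6947 - (-2)*0.7193
= 0.74
v'_2 = -1*sin(46deg) + (-2)*cos(46deg)
= -1*0.7193 + (-2)*0.6947
= -2.11
v' = 0.74*e1 - 2.11*e2


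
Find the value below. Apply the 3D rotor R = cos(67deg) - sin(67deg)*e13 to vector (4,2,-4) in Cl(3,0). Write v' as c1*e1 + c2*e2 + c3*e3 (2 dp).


Rotor R = cos(67deg) - sin(67deg)*e13
Rotation angle theta = 2 * 67 = 134 degrees in the e13 plane (e1 -> e3).
The component perpendicular to the plane (e2) is invariant: v'_2 = v2 = 2.00
cos(134deg) = -0.6947, sin(134deg) = 0.7193
v'_1 = v1*cos(theta) - v3*sin(theta) = 4*(-0.6947) - (-4)*0.7193 = 0.10
v'_3 = v1*sin(theta) + v3*cos(theta) = 4*0.7193 + (-4)*(-0.6947) = 5.66
v' = 0.10*e1 + 2.00*e2 + 5.66*e3


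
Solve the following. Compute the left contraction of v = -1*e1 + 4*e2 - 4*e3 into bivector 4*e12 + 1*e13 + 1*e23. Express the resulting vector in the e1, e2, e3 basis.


Left contraction v _| B = <vB>_1 (grade-1 part of the geometric product vB).
Using e1_|e12 = e2, e2_|e12 = -e1, e1_|e13 = e3, e3_|e13 = -e1, e2_|e23 = e3, e3_|e23 = -e2:
e1 coeff: -v2*b12 - v3*b13 = -(4)*(4) - (-4)*(1) = -12
e2 coeff: v1*b12 - v3*b23 = (-1)*(4) - (-4)*(1) = 0
e3 coeff: v1*b13 + v2*b23 = (-1)*(1) + (4)*(1) = 3
v _| B = -12*e1 + 0*e2 + 3*e3


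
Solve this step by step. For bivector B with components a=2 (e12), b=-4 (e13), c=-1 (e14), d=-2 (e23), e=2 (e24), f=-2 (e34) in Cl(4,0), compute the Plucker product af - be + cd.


Plucker relation: af - be + cd
a*f = 2*(-2) = -4
b*e = (-4)*2 = -8
c*d = (-1)*(-2) = 2
af - be + cd = -4 - (-8) + 2
= 6


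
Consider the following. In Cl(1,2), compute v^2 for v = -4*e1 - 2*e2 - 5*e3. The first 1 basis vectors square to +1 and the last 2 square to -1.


v^2 = sum of c_i^2 * e_i^2
Positive signature terms (e_i^2 = +1): (-4)^2 = 16
Negative signature terms (e_j^2 = -1): (-2)^2 + (-5)^2 = 29
v^2 = 16 - 29 = -13


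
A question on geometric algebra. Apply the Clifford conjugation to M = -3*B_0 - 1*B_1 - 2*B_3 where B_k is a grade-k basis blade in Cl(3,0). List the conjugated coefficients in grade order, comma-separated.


Clifford conjugate sign for grade k: (-1)^(k(k+1)/2)
Grade 0: (-1)^(0*1/2) = (-1)^0 = 1, coeff -3 -> -3
Grade 1: (-1)^(1*2/2) = (-1)^1 = -1, coeff -1 -> 1
Grade 3: (-1)^(3*4/2) = (-1)^6 = 1, coeff -2 -> -2
Conjugated coefficients: -3, 1, -2


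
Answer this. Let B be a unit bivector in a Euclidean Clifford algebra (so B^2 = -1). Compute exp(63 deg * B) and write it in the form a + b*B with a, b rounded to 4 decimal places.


For a unit bivector B with B^2 = -1, the exponential series gives
e^(theta*B) = cos(theta) + sin(theta)*B (the GA analogue of Euler's formula).
theta = 63 degrees = 1.099557 rad
cos(63 deg) = 0.4540
sin(63 deg) = 0.8910
exp(theta*B) = 0.4540 + 0.8910*B


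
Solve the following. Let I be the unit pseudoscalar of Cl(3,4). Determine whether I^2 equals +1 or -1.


The pseudoscalar I = e1...e_n (product of all n generators) of Cl(p,q) satisfies I^2 = (-1)^(q + n(n-1)/2).
p = 3, q = 4, n = p + q = 7
n(n-1)/2 = 7 * 6 / 2 = 21
Exponent = q + n(n-1)/2 = 4 + 21 = 25
I^2 = (-1)^25 = -1


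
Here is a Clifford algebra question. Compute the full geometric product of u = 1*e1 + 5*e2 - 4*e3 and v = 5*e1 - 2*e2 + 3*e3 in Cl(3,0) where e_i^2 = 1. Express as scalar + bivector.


In Cl(3,0): e_i^2 = 1, e_ie_j = -e_je_i for i != j.
Scalar part = u . v = 1*5 + 5*(-2) + (-4)*3
= 5 + (-10) + (-12) = -17
e12 coeff = 1*(-2) - 5*5 = -2 - 25 = -27
e13 coeff = 1*3 - (-4)*5 = 3 - (-20) = 23
e23 coeff = 5*3 - (-4)*(-2) = 15 - 8 = 7
uv = -17 - 27*e12 + 23*e13 + 7*e23


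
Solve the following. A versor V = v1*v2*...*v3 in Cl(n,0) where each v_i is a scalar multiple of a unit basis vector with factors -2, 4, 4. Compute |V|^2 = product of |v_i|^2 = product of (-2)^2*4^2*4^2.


Each vector v_i has |v_i|^2 = s_i^2
Squared scales: (-2)^2 = 4, 4^2 = 16, 4^2 = 16
|V|^2 = 4 * 16 * 16
= 1024


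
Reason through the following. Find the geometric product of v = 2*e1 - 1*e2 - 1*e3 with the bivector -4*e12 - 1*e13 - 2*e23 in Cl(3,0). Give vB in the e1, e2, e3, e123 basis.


vB has grade-1 (vector) and grade-3 (trivector) parts: vB = (v _| B) + (v ^ B).
Vector part <vB>_1:
  e1: -v2*b12 - v3*b13 = -(-1)*(-4) - (-1)*(-1) = -5
  e2: v1*b12 - v3*b23 = (2)*(-4) - (-1)*(-2) = -10
  e3: v1*b13 + v2*b23 = (2)*(-1) + (-1)*(-2) = 0
Trivector part <vB>_3:
  e123: v1*b23 - v2*b13 + v3*b12 = (2)*(-2) - (-1)*(-1) + (-1)*(-4) = -1
vB = -5*e1 - 10*e2 + 0*e3 - 1*e123


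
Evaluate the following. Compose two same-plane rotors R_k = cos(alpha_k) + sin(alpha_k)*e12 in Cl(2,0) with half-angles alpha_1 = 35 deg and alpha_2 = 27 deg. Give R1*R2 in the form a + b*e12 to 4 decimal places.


Same-plane rotors commute and their half-angles add:
R1*R2 = cos(a1 + a2) + sin(a1 + a2)*e12.
a1 + a2 = 35 + 27 = 62 deg
cos(62 deg) = 0.4695
sin(62 deg) = 0.8829
R1*R2 = 0.4695 + 0.8829*e12


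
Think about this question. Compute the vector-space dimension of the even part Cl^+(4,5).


Even subalgebra dimension = 2^(n-1)
n = 4 + 5 = 9
2^(9 - 1) = 2^8 = 256
Verification: sum of C(9,k) for even k = 1 + 36 + 126 + 84 + 9 = 256
Result = 256


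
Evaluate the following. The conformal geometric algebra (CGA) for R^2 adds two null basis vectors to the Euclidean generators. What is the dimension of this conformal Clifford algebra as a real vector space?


The conformal model of R^2 uses Cl(3,1): the 2 Euclidean generators plus two extra orthogonal generators e+ (e+^2 = +1) and e- (e-^2 = -1), from which the null vectors e0, einf are built.
Number of generators m = 2 + 2 = 4.
dim Cl(p,q) = 2^m = 2^4 = 16


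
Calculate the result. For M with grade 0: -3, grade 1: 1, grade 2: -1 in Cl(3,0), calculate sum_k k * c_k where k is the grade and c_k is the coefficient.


Grade-weighted sum = sum of grade_k * coefficient_k
0*(-3) = 0
1*1 = 1
2*(-1) = -2
Total = 0 + 1 + (-2) = -1


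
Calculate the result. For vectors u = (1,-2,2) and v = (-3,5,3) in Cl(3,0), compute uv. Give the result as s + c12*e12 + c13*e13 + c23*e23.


In Cl(3,0): e_i^2 = 1, e_ie_j = -e_je_i for i != j.
Scalar part = u . v = 1*(-3) + (-2)*5 + 2*3
= -3 + (-10) + 6 = -7
e12 coeff = 1*5 - (-2)*(-3) = 5 - 6 = -1
e13 coeff = 1*3 - 2*(-3) = 3 - (-6) = 9
e23 coeff = (-2)*3 - 2*5 = -6 - 10 = -16
uv = -7 - 1*e12 + 9*e13 - 16*e23
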